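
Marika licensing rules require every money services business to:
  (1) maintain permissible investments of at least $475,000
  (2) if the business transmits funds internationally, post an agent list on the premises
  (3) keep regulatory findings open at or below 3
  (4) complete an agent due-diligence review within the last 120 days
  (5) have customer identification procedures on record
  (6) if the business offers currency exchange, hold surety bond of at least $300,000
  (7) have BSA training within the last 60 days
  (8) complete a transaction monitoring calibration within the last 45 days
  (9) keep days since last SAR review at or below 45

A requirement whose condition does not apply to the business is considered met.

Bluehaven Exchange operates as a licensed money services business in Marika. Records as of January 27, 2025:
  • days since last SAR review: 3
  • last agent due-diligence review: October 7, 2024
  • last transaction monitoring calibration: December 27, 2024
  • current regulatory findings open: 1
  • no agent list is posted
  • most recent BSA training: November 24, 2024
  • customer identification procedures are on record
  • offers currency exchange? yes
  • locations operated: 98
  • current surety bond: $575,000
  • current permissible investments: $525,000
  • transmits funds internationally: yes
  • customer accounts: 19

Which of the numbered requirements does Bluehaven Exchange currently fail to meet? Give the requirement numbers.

1. permissible investments $525,000 ≥ $475,000 → met
2. condition 'transmits funds internationally' holds; agent list absent → not met
3. regulatory findings open 1 ≤ 3 → met
4. agent due-diligence review 112 days ago vs limit 120 → met
5. customer identification procedures present → met
6. condition 'offers currency exchange' holds; surety bond $575,000 ≥ $300,000 → met
7. BSA training 64 days ago vs limit 60 → not met
8. transaction monitoring calibration 31 days ago vs limit 45 → met
9. days since last SAR review 3 ≤ 45 → met
Not met: 2, 7

2, 7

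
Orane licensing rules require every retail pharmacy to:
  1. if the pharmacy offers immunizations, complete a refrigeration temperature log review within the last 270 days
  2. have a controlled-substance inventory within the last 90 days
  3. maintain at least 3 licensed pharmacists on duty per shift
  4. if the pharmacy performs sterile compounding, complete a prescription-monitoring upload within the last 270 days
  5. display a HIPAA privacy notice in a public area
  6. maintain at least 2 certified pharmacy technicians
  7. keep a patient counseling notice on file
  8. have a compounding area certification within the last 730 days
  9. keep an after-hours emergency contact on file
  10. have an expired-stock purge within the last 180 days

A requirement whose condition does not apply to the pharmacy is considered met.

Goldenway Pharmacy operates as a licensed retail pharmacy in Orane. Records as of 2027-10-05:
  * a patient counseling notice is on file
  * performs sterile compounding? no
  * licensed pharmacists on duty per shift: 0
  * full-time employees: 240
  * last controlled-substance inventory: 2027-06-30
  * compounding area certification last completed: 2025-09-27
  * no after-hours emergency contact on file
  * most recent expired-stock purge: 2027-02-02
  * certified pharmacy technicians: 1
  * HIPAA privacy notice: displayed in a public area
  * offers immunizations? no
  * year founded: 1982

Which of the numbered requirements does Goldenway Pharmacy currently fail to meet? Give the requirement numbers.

1. condition 'offers immunizations' does not hold → requirement n/a → met
2. controlled-substance inventory 97 days ago vs limit 90 → not met
3. licensed pharmacists on duty per shift 0 < 3 → not met
4. condition 'performs sterile compounding' does not hold → requirement n/a → met
5. HIPAA privacy notice present → met
6. certified pharmacy technicians 1 < 2 → not met
7. patient counseling notice present → met
8. compounding area certification 738 days ago vs limit 730 → not met
9. after-hours emergency contact absent → not met
10. expired-stock purge 245 days ago vs limit 180 → not met
Not met: 2, 3, 6, 8, 9, 10

2, 3, 6, 8, 9, 10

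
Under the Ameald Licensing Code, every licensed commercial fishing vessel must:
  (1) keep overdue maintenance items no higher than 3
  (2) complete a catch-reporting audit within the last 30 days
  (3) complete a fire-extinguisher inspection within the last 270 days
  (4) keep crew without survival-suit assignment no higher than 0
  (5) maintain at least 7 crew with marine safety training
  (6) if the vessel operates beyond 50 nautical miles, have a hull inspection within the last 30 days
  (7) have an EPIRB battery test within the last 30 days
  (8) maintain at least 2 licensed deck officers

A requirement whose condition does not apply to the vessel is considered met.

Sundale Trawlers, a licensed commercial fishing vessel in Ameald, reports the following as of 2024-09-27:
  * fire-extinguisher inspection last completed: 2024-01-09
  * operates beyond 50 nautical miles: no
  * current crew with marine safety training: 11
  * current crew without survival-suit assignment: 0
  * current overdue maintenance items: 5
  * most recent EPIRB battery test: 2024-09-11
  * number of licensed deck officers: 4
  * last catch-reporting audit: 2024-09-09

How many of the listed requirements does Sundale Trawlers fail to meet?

1

1. overdue maintenance items 5 > 3 → not met
2. catch-reporting audit 18 days ago vs limit 30 → met
3. fire-extinguisher inspection 262 days ago vs limit 270 → met
4. crew without survival-suit assignment 0 ≤ 0 → met
5. crew with marine safety training 11 ≥ 7 → met
6. condition 'operates beyond 50 nautical miles' does not hold → requirement n/a → met
7. EPIRB battery test 16 days ago vs limit 30 → met
8. licensed deck officers 4 ≥ 2 → met
Not met: 1 of 8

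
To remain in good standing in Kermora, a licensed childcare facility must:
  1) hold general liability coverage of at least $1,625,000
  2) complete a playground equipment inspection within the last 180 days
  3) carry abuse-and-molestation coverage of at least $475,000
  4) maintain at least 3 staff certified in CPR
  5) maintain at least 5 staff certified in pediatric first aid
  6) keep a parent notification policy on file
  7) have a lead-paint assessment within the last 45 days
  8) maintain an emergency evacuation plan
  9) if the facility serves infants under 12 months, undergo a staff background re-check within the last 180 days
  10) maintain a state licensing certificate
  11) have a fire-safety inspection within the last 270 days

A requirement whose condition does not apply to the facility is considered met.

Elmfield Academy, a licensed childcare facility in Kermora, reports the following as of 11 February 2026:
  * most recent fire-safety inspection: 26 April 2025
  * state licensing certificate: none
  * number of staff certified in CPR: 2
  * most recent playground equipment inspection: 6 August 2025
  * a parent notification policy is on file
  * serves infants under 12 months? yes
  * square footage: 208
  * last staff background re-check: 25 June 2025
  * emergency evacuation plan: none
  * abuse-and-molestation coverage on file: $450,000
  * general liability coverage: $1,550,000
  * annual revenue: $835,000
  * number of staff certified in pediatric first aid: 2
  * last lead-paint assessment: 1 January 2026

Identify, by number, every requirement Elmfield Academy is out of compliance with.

1, 2, 3, 4, 5, 8, 9, 10, 11

1. general liability coverage $1,550,000 < $1,625,000 → not met
2. playground equipment inspection 189 days ago vs limit 180 → not met
3. abuse-and-molestation coverage $450,000 < $475,000 → not met
4. staff certified in CPR 2 < 3 → not met
5. staff certified in pediatric first aid 2 < 5 → not met
6. parent notification policy present → met
7. lead-paint assessment 41 days ago vs limit 45 → met
8. emergency evacuation plan absent → not met
9. condition 'serves infants under 12 months' holds; staff background re-check 231 days ago vs limit 180 → not met
10. state licensing certificate absent → not met
11. fire-safety inspection 291 days ago vs limit 270 → not met
Not met: 1, 2, 3, 4, 5, 8, 9, 10, 11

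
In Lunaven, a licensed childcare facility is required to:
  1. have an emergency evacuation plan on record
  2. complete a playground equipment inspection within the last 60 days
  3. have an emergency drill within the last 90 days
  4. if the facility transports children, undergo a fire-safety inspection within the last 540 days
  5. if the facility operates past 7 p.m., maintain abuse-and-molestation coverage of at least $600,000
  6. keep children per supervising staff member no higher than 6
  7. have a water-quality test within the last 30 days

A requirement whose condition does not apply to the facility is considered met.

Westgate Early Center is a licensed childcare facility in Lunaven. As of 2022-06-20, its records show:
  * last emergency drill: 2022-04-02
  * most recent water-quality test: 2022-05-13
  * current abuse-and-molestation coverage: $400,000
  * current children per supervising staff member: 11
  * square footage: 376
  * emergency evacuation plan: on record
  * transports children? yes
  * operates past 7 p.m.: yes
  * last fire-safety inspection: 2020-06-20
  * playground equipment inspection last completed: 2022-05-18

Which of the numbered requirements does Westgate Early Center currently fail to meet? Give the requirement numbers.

1. emergency evacuation plan present → met
2. playground equipment inspection 33 days ago vs limit 60 → met
3. emergency drill 79 days ago vs limit 90 → met
4. condition 'transports children' holds; fire-safety inspection 730 days ago vs limit 540 → not met
5. condition 'operates past 7 p.m.' holds; abuse-and-molestation coverage $400,000 < $600,000 → not met
6. children per supervising staff member 11 > 6 → not met
7. water-quality test 38 days ago vs limit 30 → not met
Not met: 4, 5, 6, 7

4, 5, 6, 7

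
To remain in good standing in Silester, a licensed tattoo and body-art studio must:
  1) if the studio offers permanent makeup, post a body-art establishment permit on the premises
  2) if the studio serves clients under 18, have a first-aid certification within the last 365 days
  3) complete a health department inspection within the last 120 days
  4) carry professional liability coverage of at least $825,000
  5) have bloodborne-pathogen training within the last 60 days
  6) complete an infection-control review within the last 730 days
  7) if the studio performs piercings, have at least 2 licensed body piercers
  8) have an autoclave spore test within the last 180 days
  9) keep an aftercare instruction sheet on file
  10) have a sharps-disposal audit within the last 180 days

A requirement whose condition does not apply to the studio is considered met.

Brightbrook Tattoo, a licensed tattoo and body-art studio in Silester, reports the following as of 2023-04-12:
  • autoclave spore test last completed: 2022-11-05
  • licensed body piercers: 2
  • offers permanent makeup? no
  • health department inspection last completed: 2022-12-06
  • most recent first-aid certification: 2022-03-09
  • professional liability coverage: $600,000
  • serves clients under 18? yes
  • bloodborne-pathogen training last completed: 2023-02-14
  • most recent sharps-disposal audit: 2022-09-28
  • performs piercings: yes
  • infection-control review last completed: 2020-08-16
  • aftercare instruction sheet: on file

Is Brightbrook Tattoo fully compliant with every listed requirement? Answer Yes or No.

1. condition 'offers permanent makeup' does not hold → requirement n/a → met
2. condition 'serves clients under 18' holds; first-aid certification 399 days ago vs limit 365 → not met
3. health department inspection 127 days ago vs limit 120 → not met
4. professional liability coverage $600,000 < $825,000 → not met
5. bloodborne-pathogen training 57 days ago vs limit 60 → met
6. infection-control review 969 days ago vs limit 730 → not met
7. condition 'performs piercings' holds; licensed body piercers 2 ≥ 2 → met
8. autoclave spore test 158 days ago vs limit 180 → met
9. aftercare instruction sheet present → met
10. sharps-disposal audit 196 days ago vs limit 180 → not met
Not met: 2, 3, 4, 6, 10

No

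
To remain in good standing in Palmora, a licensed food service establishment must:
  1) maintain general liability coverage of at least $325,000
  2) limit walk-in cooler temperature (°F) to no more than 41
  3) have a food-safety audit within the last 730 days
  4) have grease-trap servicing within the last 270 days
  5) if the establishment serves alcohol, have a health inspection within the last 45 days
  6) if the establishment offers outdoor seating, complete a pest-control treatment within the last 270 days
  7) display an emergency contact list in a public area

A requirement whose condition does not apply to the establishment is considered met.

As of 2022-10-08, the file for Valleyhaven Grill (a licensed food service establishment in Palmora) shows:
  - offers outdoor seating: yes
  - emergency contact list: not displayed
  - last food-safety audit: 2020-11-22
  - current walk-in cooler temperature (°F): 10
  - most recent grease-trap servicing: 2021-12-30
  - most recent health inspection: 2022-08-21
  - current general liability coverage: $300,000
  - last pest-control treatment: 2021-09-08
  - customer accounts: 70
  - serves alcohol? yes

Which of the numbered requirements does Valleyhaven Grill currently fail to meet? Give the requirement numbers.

1. general liability coverage $300,000 < $325,000 → not met
2. walk-in cooler temperature (°F) 10 ≤ 41 → met
3. food-safety audit 685 days ago vs limit 730 → met
4. grease-trap servicing 282 days ago vs limit 270 → not met
5. condition 'serves alcohol' holds; health inspection 48 days ago vs limit 45 → not met
6. condition 'offers outdoor seating' holds; pest-control treatment 395 days ago vs limit 270 → not met
7. emergency contact list absent → not met
Not met: 1, 4, 5, 6, 7

1, 4, 5, 6, 7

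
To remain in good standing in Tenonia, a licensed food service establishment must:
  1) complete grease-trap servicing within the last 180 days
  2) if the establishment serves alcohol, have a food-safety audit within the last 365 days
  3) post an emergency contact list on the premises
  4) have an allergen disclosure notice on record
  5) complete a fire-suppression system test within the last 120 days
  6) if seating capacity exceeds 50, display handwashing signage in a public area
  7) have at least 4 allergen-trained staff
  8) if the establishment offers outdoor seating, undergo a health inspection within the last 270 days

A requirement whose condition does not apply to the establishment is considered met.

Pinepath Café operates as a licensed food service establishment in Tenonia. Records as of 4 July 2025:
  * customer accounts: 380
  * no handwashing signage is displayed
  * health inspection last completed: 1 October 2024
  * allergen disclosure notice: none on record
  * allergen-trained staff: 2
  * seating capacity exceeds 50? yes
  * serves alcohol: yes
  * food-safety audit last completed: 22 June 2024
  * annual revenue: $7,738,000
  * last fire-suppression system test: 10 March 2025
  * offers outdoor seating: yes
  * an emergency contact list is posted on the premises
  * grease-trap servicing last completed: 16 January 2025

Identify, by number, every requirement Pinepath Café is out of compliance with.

2, 4, 6, 7, 8

1. grease-trap servicing 169 days ago vs limit 180 → met
2. condition 'serves alcohol' holds; food-safety audit 377 days ago vs limit 365 → not met
3. emergency contact list present → met
4. allergen disclosure notice absent → not met
5. fire-suppression system test 116 days ago vs limit 120 → met
6. condition 'seating capacity exceeds 50' holds; handwashing signage absent → not met
7. allergen-trained staff 2 < 4 → not met
8. condition 'offers outdoor seating' holds; health inspection 276 days ago vs limit 270 → not met
Not met: 2, 4, 6, 7, 8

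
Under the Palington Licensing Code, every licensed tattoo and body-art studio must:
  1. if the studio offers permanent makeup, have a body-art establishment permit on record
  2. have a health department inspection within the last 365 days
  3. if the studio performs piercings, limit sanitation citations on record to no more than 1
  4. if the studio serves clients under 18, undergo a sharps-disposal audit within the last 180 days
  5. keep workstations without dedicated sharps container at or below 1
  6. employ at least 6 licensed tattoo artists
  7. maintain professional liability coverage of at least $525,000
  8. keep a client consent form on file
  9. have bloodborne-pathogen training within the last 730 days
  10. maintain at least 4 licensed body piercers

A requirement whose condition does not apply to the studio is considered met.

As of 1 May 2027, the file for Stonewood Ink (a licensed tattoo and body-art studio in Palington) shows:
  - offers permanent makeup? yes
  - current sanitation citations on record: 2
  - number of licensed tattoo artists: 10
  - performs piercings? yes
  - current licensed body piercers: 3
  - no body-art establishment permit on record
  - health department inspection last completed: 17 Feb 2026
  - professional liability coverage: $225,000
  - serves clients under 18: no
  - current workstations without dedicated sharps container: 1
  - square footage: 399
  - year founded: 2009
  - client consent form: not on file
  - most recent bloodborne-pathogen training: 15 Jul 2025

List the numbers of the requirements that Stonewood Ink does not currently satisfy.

1, 2, 3, 7, 8, 10

1. condition 'offers permanent makeup' holds; body-art establishment permit absent → not met
2. health department inspection 438 days ago vs limit 365 → not met
3. condition 'performs piercings' holds; sanitation citations on record 2 > 1 → not met
4. condition 'serves clients under 18' does not hold → requirement n/a → met
5. workstations without dedicated sharps container 1 ≤ 1 → met
6. licensed tattoo artists 10 ≥ 6 → met
7. professional liability coverage $225,000 < $525,000 → not met
8. client consent form absent → not met
9. bloodborne-pathogen training 655 days ago vs limit 730 → met
10. licensed body piercers 3 < 4 → not met
Not met: 1, 2, 3, 7, 8, 10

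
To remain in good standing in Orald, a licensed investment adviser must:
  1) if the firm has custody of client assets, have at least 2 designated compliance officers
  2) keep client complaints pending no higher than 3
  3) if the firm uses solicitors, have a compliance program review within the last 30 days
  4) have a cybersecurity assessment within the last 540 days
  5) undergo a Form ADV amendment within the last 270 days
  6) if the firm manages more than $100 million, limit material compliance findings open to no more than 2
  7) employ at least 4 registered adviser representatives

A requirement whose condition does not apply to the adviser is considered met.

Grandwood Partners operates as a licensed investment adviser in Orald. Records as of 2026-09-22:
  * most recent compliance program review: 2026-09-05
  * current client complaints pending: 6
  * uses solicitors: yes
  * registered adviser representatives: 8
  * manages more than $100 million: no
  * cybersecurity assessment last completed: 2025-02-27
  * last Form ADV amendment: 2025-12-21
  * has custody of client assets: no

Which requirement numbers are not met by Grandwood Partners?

1. condition 'has custody of client assets' does not hold → requirement n/a → met
2. client complaints pending 6 > 3 → not met
3. condition 'uses solicitors' holds; compliance program review 17 days ago vs limit 30 → met
4. cybersecurity assessment 572 days ago vs limit 540 → not met
5. Form ADV amendment 275 days ago vs limit 270 → not met
6. condition 'manages more than $100 million' does not hold → requirement n/a → met
7. registered adviser representatives 8 ≥ 4 → met
Not met: 2, 4, 5

2, 4, 5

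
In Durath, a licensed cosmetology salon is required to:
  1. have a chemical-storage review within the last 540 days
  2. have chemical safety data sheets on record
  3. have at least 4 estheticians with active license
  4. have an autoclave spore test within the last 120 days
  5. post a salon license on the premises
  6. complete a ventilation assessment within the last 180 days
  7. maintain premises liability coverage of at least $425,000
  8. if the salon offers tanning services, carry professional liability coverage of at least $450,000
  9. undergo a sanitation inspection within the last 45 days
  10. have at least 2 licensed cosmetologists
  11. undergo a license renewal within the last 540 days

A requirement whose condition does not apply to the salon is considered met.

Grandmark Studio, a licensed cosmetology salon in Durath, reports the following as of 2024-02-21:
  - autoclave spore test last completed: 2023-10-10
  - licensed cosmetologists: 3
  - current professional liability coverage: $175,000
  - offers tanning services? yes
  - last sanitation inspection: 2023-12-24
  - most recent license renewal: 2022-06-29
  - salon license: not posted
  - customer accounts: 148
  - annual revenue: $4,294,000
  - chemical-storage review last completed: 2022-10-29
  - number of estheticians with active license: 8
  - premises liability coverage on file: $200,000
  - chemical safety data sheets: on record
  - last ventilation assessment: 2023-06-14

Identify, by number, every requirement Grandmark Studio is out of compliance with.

1. chemical-storage review 480 days ago vs limit 540 → met
2. chemical safety data sheets present → met
3. estheticians with active license 8 ≥ 4 → met
4. autoclave spore test 134 days ago vs limit 120 → not met
5. salon license absent → not met
6. ventilation assessment 252 days ago vs limit 180 → not met
7. premises liability coverage $200,000 < $425,000 → not met
8. condition 'offers tanning services' holds; professional liability coverage $175,000 < $450,000 → not met
9. sanitation inspection 59 days ago vs limit 45 → not met
10. licensed cosmetologists 3 ≥ 2 → met
11. license renewal 602 days ago vs limit 540 → not met
Not met: 4, 5, 6, 7, 8, 9, 11

4, 5, 6, 7, 8, 9, 11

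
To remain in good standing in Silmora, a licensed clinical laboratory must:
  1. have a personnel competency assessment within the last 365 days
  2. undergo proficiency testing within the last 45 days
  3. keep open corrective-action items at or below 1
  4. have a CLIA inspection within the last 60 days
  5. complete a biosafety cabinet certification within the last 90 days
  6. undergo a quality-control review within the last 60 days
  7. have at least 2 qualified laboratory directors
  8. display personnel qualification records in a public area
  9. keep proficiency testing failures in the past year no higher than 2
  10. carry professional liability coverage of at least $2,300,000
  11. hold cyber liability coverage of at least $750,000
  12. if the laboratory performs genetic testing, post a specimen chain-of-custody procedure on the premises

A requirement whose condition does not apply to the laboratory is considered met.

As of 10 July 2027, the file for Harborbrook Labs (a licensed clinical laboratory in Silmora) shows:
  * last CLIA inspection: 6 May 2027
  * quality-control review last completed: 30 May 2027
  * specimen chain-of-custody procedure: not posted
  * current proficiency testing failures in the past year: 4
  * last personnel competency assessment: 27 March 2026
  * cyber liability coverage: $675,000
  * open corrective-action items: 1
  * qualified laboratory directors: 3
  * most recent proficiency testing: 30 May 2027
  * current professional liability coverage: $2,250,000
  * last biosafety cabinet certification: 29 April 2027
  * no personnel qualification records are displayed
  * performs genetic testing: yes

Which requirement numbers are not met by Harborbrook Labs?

1. personnel competency assessment 470 days ago vs limit 365 → not met
2. proficiency testing 41 days ago vs limit 45 → met
3. open corrective-action items 1 ≤ 1 → met
4. CLIA inspection 65 days ago vs limit 60 → not met
5. biosafety cabinet certification 72 days ago vs limit 90 → met
6. quality-control review 41 days ago vs limit 60 → met
7. qualified laboratory directors 3 ≥ 2 → met
8. personnel qualification records absent → not met
9. proficiency testing failures in the past year 4 > 2 → not met
10. professional liability coverage $2,250,000 < $2,300,000 → not met
11. cyber liability coverage $675,000 < $750,000 → not met
12. condition 'performs genetic testing' holds; specimen chain-of-custody procedure absent → not met
Not met: 1, 4, 8, 9, 10, 11, 12

1, 4, 8, 9, 10, 11, 12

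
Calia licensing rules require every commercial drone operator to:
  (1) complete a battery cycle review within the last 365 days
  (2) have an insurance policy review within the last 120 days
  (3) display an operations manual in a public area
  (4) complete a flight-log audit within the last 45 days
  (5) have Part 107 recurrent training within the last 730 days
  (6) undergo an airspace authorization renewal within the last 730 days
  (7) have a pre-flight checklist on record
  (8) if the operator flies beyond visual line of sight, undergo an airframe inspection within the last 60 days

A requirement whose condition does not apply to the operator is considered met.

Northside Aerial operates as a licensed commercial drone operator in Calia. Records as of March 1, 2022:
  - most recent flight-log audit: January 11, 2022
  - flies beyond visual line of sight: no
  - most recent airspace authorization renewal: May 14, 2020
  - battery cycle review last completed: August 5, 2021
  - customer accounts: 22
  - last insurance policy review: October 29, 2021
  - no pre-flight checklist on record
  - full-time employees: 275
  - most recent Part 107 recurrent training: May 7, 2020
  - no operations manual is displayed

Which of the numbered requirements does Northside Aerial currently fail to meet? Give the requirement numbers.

1. battery cycle review 208 days ago vs limit 365 → met
2. insurance policy review 123 days ago vs limit 120 → not met
3. operations manual absent → not met
4. flight-log audit 49 days ago vs limit 45 → not met
5. Part 107 recurrent training 663 days ago vs limit 730 → met
6. airspace authorization renewal 656 days ago vs limit 730 → met
7. pre-flight checklist absent → not met
8. condition 'flies beyond visual line of sight' does not hold → requirement n/a → met
Not met: 2, 3, 4, 7

2, 3, 4, 7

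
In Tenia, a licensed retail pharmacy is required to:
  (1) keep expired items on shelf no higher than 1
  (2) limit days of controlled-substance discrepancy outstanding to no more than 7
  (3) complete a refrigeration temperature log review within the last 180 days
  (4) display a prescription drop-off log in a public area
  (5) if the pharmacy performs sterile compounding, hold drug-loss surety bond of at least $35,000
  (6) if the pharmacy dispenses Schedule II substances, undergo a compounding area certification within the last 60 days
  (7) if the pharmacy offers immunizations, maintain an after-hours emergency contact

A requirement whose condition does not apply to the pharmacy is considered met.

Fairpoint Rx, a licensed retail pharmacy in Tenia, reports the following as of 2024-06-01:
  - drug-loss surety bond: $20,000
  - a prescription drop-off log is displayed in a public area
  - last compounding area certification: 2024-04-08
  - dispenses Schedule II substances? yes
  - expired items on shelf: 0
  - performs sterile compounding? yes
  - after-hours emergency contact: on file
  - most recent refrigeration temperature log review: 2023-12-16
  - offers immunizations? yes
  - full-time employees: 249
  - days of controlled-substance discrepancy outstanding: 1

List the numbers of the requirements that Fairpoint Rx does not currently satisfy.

5

1. expired items on shelf 0 ≤ 1 → met
2. days of controlled-substance discrepancy outstanding 1 ≤ 7 → met
3. refrigeration temperature log review 168 days ago vs limit 180 → met
4. prescription drop-off log present → met
5. condition 'performs sterile compounding' holds; drug-loss surety bond $20,000 < $35,000 → not met
6. condition 'dispenses Schedule II substances' holds; compounding area certification 54 days ago vs limit 60 → met
7. condition 'offers immunizations' holds; after-hours emergency contact present → met
Not met: 5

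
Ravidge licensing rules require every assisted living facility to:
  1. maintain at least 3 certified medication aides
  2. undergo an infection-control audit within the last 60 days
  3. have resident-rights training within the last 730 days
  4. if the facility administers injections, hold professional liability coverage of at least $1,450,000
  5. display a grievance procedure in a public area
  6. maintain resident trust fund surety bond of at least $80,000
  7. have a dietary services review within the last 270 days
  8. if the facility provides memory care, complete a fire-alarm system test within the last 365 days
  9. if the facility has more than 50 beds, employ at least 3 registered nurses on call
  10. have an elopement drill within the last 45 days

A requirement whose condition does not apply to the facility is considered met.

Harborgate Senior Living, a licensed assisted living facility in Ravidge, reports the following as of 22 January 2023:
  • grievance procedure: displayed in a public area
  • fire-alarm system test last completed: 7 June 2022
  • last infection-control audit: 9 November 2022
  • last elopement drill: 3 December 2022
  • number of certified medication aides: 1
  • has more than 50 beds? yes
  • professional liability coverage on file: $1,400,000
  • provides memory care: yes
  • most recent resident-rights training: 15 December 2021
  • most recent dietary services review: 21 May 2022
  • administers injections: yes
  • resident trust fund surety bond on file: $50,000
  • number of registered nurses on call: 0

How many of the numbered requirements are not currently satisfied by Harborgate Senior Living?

1. certified medication aides 1 < 3 → not met
2. infection-control audit 74 days ago vs limit 60 → not met
3. resident-rights training 403 days ago vs limit 730 → met
4. condition 'administers injections' holds; professional liability coverage $1,400,000 < $1,450,000 → not met
5. grievance procedure present → met
6. resident trust fund surety bond $50,000 < $80,000 → not met
7. dietary services review 246 days ago vs limit 270 → met
8. condition 'provides memory care' holds; fire-alarm system test 229 days ago vs limit 365 → met
9. condition 'has more than 50 beds' holds; registered nurses on call 0 < 3 → not met
10. elopement drill 50 days ago vs limit 45 → not met
Not met: 6 of 10

6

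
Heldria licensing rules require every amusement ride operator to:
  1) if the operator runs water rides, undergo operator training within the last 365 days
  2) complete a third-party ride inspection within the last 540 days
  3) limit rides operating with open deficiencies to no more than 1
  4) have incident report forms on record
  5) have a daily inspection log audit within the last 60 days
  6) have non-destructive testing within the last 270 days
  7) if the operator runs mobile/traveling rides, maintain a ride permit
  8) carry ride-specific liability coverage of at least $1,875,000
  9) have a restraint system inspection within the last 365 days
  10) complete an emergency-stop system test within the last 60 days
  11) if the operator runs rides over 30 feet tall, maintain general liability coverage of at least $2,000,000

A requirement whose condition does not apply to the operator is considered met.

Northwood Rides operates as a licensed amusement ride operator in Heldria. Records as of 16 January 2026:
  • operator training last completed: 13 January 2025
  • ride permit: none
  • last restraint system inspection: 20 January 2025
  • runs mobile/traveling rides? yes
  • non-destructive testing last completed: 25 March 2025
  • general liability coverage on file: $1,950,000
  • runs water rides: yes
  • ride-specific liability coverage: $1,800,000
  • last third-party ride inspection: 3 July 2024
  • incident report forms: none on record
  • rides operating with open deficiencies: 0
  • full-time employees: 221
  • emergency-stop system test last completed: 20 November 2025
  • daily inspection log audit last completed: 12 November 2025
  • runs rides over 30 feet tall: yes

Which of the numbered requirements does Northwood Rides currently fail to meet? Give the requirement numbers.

1, 2, 4, 5, 6, 7, 8, 11

1. condition 'runs water rides' holds; operator training 368 days ago vs limit 365 → not met
2. third-party ride inspection 562 days ago vs limit 540 → not met
3. rides operating with open deficiencies 0 ≤ 1 → met
4. incident report forms absent → not met
5. daily inspection log audit 65 days ago vs limit 60 → not met
6. non-destructive testing 297 days ago vs limit 270 → not met
7. condition 'runs mobile/traveling rides' holds; ride permit absent → not met
8. ride-specific liability coverage $1,800,000 < $1,875,000 → not met
9. restraint system inspection 361 days ago vs limit 365 → met
10. emergency-stop system test 57 days ago vs limit 60 → met
11. condition 'runs rides over 30 feet tall' holds; general liability coverage $1,950,000 < $2,000,000 → not met
Not met: 1, 2, 4, 5, 6, 7, 8, 11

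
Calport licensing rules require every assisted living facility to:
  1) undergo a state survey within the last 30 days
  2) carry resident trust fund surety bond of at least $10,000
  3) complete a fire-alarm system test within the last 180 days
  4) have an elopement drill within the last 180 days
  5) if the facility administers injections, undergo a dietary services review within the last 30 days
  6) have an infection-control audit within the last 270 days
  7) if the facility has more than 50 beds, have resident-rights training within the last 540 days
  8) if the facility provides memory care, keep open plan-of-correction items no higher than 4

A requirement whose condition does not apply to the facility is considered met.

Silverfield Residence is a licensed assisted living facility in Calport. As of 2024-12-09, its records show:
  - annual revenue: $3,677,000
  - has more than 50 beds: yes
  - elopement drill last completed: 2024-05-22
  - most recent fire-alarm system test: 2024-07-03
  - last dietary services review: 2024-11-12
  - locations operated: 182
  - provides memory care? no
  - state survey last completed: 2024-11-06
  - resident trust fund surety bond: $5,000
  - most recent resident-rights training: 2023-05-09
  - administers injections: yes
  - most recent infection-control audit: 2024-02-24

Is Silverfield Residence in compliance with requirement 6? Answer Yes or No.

6. infection-control audit 289 days ago vs limit 270 → not met

No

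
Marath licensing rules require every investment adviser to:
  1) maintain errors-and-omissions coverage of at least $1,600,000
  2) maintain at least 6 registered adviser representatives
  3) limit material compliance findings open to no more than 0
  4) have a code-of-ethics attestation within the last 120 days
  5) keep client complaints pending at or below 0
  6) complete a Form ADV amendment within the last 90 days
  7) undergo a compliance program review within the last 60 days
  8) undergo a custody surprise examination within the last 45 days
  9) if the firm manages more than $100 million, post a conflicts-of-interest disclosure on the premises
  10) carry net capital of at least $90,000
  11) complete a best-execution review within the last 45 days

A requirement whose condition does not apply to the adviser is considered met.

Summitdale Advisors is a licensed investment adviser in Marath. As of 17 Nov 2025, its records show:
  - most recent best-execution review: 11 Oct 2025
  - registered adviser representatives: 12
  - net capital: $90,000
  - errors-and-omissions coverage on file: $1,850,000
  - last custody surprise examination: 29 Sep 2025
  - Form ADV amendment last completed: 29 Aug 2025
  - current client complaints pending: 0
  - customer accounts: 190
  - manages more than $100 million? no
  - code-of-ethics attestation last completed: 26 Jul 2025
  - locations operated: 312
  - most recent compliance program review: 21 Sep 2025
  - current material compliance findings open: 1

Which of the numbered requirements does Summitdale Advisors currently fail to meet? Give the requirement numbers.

3, 8

1. errors-and-omissions coverage $1,850,000 ≥ $1,600,000 → met
2. registered adviser representatives 12 ≥ 6 → met
3. material compliance findings open 1 > 0 → not met
4. code-of-ethics attestation 114 days ago vs limit 120 → met
5. client complaints pending 0 ≤ 0 → met
6. Form ADV amendment 80 days ago vs limit 90 → met
7. compliance program review 57 days ago vs limit 60 → met
8. custody surprise examination 49 days ago vs limit 45 → not met
9. condition 'manages more than $100 million' does not hold → requirement n/a → met
10. net capital $90,000 ≥ $90,000 → met
11. best-execution review 37 days ago vs limit 45 → met
Not met: 3, 8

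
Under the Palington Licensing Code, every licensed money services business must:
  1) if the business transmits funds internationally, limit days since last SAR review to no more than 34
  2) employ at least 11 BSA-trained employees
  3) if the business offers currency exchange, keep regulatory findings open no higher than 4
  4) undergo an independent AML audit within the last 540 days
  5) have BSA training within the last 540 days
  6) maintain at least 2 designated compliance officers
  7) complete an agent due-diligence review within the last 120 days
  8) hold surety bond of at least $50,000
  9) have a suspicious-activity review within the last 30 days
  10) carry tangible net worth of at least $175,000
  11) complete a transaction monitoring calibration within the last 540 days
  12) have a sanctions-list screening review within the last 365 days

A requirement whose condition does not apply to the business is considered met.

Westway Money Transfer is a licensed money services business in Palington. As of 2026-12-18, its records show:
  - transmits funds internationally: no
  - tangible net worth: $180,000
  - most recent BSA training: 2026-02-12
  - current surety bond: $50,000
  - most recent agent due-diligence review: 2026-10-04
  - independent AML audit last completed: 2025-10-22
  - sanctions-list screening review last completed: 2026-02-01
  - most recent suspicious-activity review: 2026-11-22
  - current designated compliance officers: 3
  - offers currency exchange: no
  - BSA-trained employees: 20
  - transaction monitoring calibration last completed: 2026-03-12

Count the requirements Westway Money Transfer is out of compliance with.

0

1. condition 'transmits funds internationally' does not hold → requirement n/a → met
2. BSA-trained employees 20 ≥ 11 → met
3. condition 'offers currency exchange' does not hold → requirement n/a → met
4. independent AML audit 422 days ago vs limit 540 → met
5. BSA training 309 days ago vs limit 540 → met
6. designated compliance officers 3 ≥ 2 → met
7. agent due-diligence review 75 days ago vs limit 120 → met
8. surety bond $50,000 ≥ $50,000 → met
9. suspicious-activity review 26 days ago vs limit 30 → met
10. tangible net worth $180,000 ≥ $175,000 → met
11. transaction monitoring calibration 281 days ago vs limit 540 → met
12. sanctions-list screening review 320 days ago vs limit 365 → met
Not met: 0 of 12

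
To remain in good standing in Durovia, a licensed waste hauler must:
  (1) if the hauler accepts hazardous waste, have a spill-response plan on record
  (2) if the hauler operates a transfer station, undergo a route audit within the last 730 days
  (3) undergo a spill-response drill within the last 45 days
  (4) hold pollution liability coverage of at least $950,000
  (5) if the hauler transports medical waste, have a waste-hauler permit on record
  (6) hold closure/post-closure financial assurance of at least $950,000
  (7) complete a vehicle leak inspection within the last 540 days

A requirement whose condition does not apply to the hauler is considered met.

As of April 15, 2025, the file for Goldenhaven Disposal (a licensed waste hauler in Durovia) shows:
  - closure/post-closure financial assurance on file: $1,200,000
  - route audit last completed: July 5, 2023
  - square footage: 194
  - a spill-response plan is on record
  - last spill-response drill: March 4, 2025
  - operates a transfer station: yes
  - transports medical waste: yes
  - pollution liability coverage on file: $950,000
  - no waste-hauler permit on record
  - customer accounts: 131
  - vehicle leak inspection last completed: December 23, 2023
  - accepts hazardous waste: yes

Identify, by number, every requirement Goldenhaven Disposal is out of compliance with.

5

1. condition 'accepts hazardous waste' holds; spill-response plan present → met
2. condition 'operates a transfer station' holds; route audit 650 days ago vs limit 730 → met
3. spill-response drill 42 days ago vs limit 45 → met
4. pollution liability coverage $950,000 ≥ $950,000 → met
5. condition 'transports medical waste' holds; waste-hauler permit absent → not met
6. closure/post-closure financial assurance $1,200,000 ≥ $950,000 → met
7. vehicle leak inspection 479 days ago vs limit 540 → met
Not met: 5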